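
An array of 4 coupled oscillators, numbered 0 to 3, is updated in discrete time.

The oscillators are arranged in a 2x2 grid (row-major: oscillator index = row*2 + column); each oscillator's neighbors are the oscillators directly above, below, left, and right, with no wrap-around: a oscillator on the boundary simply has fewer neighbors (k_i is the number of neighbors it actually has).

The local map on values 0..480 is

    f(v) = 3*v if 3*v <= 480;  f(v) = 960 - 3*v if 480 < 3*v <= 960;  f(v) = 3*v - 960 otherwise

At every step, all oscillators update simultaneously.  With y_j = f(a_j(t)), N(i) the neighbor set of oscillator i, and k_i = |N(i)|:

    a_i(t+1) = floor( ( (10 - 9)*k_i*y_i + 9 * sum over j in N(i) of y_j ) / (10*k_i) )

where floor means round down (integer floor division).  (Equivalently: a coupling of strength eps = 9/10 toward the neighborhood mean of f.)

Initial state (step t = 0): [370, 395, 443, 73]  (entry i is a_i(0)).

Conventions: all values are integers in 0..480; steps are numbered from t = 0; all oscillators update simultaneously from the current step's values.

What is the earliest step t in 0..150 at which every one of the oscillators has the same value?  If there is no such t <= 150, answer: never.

Answer: 35
Key observation: Synchronization is absorbing here: once all oscillators are equal they stay equal, and step 35 is the first all-equal step.

Derivation:
t=0: [370, 395, 443, 73]  (not all equal)
t=1: [282, 188, 202, 289]  (not all equal)
t=2: [348, 132, 128, 346]  (not all equal)
t=3: [359, 112, 111, 358]  (not all equal)
t=4: [312, 137, 137, 312]  (not all equal)
t=5: [372, 62, 62, 372]  (not all equal)
t=6: [183, 159, 159, 183]  (not all equal)
t=7: [470, 417, 417, 470]  (not all equal)
t=8: [306, 434, 434, 306]  (not all equal)
t=9: [312, 72, 72, 312]  (not all equal)
t=10: [196, 43, 43, 196]  (not all equal)
t=11: [153, 347, 347, 153]  (not all equal)
t=12: [118, 421, 421, 118]  (not all equal)
t=13: [308, 348, 348, 308]  (not all equal)
t=14: [79, 40, 40, 79]  (not all equal)
t=15: [131, 225, 225, 131]  (not all equal)
t=16: [295, 382, 382, 295]  (not all equal)
t=17: [174, 86, 86, 174]  (not all equal)
t=18: [276, 420, 420, 276]  (not all equal)
t=19: [283, 148, 148, 283]  (not all equal)
t=20: [410, 144, 144, 410]  (not all equal)
t=21: [415, 286, 286, 415]  (not all equal)
t=22: [120, 266, 266, 120]  (not all equal)
t=23: [181, 340, 340, 181]  (not all equal)
t=24: [95, 381, 381, 95]  (not all equal)
t=25: [193, 274, 274, 193]  (not all equal)
t=26: [162, 356, 356, 162]  (not all equal)
t=27: [144, 437, 437, 144]  (not all equal)
t=28: [359, 423, 423, 359]  (not all equal)
t=29: [289, 136, 136, 289]  (not all equal)
t=30: [376, 124, 124, 376]  (not all equal)
t=31: [351, 188, 188, 351]  (not all equal)
t=32: [365, 123, 123, 365]  (not all equal)
t=33: [345, 158, 158, 345]  (not all equal)
t=34: [434, 114, 114, 434]  (not all equal)
t=35: [342, 342, 342, 342]  (all equal)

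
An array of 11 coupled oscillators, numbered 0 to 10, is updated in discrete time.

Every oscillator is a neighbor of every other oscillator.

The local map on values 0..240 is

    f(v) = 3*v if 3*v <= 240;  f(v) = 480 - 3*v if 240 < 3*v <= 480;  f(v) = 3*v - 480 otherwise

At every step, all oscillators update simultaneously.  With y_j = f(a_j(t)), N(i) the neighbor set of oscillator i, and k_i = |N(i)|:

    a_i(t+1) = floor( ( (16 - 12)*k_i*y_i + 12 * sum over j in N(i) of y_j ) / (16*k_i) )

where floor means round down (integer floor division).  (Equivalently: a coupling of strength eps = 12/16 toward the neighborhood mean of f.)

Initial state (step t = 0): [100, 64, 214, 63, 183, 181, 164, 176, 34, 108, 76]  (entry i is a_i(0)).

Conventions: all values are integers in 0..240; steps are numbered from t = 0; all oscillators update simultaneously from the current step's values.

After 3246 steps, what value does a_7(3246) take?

Answer: a_7(3246) = 180
Key observation: The state at step 11, [61, 61, 60, 61, 60, 60, 60, 60, 60, 60, 61], reappears at step 13: the system is in a cycle of period 2 from step 11 on.  Therefore the state at step 3246 equals the state at step 11 + ((3246 - 11) mod 2) = 12, which is [181, 181, 180, 181, 180, 180, 180, 180, 180, 180, 181].

Derivation:
t=0: [100, 64, 214, 63, 183, 181, 164, 176, 34, 108, 76]
t=1: [136, 138, 133, 138, 117, 116, 107, 113, 122, 132, 144]
t=2: [94, 93, 96, 93, 104, 105, 109, 106, 101, 96, 90]
t=3: [186, 186, 185, 186, 180, 180, 178, 179, 182, 185, 188]
t=4: [71, 71, 70, 71, 67, 67, 66, 67, 68, 70, 72]
t=5: [208, 208, 207, 208, 206, 206, 205, 206, 206, 207, 208]
t=6: [141, 141, 140, 141, 140, 140, 139, 140, 140, 140, 141]
t=7: [58, 58, 59, 58, 59, 59, 59, 59, 59, 59, 58]
t=8: [175, 175, 176, 175, 176, 176, 176, 176, 176, 176, 175]
t=9: [46, 46, 47, 46, 47, 47, 47, 47, 47, 47, 46]
t=10: [139, 139, 140, 139, 140, 140, 140, 140, 140, 140, 139]
t=11: [61, 61, 60, 61, 60, 60, 60, 60, 60, 60, 61]
t=12: [181, 181, 180, 181, 180, 180, 180, 180, 180, 180, 181]
t=13: [61, 61, 60, 61, 60, 60, 60, 60, 60, 60, 61]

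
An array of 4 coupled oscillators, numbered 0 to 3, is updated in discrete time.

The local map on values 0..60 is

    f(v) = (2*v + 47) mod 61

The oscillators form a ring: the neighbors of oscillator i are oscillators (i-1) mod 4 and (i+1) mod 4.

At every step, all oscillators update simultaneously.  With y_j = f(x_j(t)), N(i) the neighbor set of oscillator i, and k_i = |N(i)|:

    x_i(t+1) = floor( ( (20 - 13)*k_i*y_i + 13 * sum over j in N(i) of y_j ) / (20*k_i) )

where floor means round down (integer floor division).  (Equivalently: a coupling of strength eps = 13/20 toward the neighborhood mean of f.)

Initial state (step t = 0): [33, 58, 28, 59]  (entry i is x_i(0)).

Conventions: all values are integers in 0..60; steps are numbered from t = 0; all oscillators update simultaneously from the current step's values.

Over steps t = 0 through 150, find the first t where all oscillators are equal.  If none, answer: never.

Simulating step by step:
t=0: [33, 58, 28, 59]  (not all equal)
t=1: [45, 44, 42, 45]  (not all equal)
t=2: [14, 12, 12, 13]  (not all equal)
t=3: [12, 11, 10, 12]  (not all equal)
t=4: [9, 8, 7, 8]  (not all equal)
t=5: [2, 2, 1, 2]  (not all equal)
t=6: [51, 50, 50, 50]  (not all equal)
t=7: [25, 25, 25, 25]  (all equal)

Answer: 7
Key observation: Synchronization is absorbing here: once all oscillators are equal they stay equal, and step 7 is the first all-equal step.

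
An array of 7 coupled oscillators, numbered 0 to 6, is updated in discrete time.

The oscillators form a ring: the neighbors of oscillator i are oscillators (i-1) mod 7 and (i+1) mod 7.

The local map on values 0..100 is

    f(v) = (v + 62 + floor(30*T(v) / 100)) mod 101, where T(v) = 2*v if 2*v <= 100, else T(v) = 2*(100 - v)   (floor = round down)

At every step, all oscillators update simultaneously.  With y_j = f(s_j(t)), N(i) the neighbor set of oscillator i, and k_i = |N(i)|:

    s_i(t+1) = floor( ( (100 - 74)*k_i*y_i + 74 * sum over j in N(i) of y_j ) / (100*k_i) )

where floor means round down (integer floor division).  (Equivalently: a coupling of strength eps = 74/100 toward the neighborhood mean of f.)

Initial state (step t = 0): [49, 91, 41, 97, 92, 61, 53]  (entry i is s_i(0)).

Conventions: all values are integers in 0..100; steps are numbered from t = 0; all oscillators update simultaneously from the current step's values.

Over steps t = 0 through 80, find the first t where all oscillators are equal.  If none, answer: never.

Simulating step by step:
t=0: [49, 91, 41, 97, 92, 61, 53]  (not all equal)
t=1: [46, 38, 49, 46, 53, 48, 42]  (not all equal)
t=2: [26, 32, 30, 38, 37, 35, 33]  (not all equal)
t=3: [9, 7, 14, 16, 19, 16, 10]  (not all equal)
t=4: [75, 78, 81, 87, 88, 85, 80]  (not all equal)
t=5: [52, 52, 53, 54, 55, 54, 53]  (not all equal)
t=6: [41, 41, 41, 42, 42, 42, 41]  (not all equal)
t=7: [26, 26, 26, 27, 28, 27, 26]  (not all equal)
t=8: [2, 2, 2, 3, 4, 3, 2]  (not all equal)
t=9: [65, 65, 65, 66, 66, 66, 65]  (not all equal)
t=10: [47, 47, 47, 47, 47, 47, 47]  (all equal)

Answer: 10
Key observation: Synchronization is absorbing here: once all oscillators are equal they stay equal, and step 10 is the first all-equal step.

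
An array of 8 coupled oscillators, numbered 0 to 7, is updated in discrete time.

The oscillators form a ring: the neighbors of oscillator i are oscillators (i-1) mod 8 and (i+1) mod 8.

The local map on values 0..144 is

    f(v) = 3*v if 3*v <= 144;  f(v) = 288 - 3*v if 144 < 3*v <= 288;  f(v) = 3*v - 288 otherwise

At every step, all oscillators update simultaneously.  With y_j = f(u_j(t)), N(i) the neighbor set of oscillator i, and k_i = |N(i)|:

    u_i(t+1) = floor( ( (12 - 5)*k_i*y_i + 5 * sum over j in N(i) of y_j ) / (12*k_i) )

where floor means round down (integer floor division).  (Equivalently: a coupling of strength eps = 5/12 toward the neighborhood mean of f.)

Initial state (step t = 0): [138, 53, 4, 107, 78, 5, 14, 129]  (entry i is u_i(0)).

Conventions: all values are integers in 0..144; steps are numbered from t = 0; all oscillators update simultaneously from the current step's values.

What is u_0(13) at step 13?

Answer: u_0(13) = 95

Derivation:
t=0: [138, 53, 4, 107, 78, 5, 14, 129]
t=1: [121, 104, 40, 33, 41, 28, 48, 92]
t=2: [51, 54, 95, 108, 109, 104, 104, 52]
t=3: [132, 102, 35, 29, 35, 27, 46, 110]
t=4: [75, 54, 83, 94, 96, 97, 106, 75]
t=5: [76, 94, 50, 11, 1, 8, 31, 56]
t=6: [61, 44, 88, 48, 13, 34, 84, 101]
t=7: [91, 103, 71, 97, 74, 75, 45, 38]
t=8: [36, 31, 48, 31, 52, 78, 115, 97]
t=9: [83, 106, 122, 111, 107, 70, 45, 36]
t=10: [51, 41, 61, 49, 44, 80, 117, 99]
t=11: [106, 121, 116, 131, 116, 68, 48, 46]
t=12: [61, 62, 72, 86, 74, 91, 130, 116]
t=13: [95, 96, 69, 46, 47, 43, 75, 78]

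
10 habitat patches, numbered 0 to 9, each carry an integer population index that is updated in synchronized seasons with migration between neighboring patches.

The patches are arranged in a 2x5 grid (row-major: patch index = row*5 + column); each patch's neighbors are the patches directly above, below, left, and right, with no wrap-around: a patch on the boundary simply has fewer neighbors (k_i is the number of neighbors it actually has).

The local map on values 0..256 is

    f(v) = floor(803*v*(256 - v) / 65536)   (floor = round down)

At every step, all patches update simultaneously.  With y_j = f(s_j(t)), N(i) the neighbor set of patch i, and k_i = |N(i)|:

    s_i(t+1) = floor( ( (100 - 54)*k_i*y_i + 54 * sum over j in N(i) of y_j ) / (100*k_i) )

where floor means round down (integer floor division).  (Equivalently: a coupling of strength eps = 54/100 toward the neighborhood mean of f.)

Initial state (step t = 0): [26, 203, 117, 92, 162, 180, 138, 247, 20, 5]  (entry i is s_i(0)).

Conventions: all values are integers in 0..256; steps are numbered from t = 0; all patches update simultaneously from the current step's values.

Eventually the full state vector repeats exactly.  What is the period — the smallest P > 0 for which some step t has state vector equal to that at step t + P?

Simulating step by step:
t=0: [26, 203, 117, 92, 162, 180, 138, 247, 20, 5]
t=1: [114, 145, 153, 164, 139, 150, 150, 94, 66, 72]
t=2: [196, 195, 190, 182, 184, 195, 193, 182, 166, 169]
t=3: [144, 146, 155, 165, 167, 145, 149, 163, 175, 175]
t=4: [196, 195, 189, 182, 179, 196, 193, 185, 176, 175]
t=5: [144, 147, 155, 165, 168, 145, 148, 159, 168, 171]
t=6: [196, 195, 189, 183, 180, 196, 194, 188, 182, 179]
t=7: [144, 146, 154, 162, 166, 144, 147, 155, 163, 166]
t=8: [196, 195, 191, 186, 183, 196, 195, 191, 185, 183]
t=9: [144, 146, 152, 158, 161, 144, 146, 152, 158, 162]
t=10: [196, 195, 192, 189, 187, 196, 195, 192, 189, 187]
t=11: [144, 145, 150, 154, 157, 144, 145, 150, 154, 157]
t=12: [197, 196, 194, 192, 190, 197, 196, 194, 192, 190]
t=13: [142, 144, 147, 150, 152, 142, 144, 147, 150, 152]
t=14: [197, 197, 195, 194, 193, 197, 197, 195, 194, 193]
t=15: [142, 142, 144, 146, 147, 142, 142, 144, 146, 147]
t=16: [198, 197, 197, 196, 196, 198, 197, 197, 196, 196]
t=17: [140, 141, 142, 143, 144, 140, 141, 142, 143, 144]
t=18: [198, 198, 197, 197, 197, 198, 198, 197, 197, 197]
t=19: [140, 140, 141, 142, 142, 140, 140, 141, 142, 142]
t=20: [198, 198, 198, 198, 198, 198, 198, 198, 198, 198]
t=21: [140, 140, 140, 140, 140, 140, 140, 140, 140, 140]
t=22: [198, 198, 198, 198, 198, 198, 198, 198, 198, 198]

Answer: 2
Key observation: The state at step 20, [198, 198, 198, 198, 198, 198, 198, 198, 198, 198], reappears at step 22 — and no state repeats earlier — so the cycle the system enters has period 2.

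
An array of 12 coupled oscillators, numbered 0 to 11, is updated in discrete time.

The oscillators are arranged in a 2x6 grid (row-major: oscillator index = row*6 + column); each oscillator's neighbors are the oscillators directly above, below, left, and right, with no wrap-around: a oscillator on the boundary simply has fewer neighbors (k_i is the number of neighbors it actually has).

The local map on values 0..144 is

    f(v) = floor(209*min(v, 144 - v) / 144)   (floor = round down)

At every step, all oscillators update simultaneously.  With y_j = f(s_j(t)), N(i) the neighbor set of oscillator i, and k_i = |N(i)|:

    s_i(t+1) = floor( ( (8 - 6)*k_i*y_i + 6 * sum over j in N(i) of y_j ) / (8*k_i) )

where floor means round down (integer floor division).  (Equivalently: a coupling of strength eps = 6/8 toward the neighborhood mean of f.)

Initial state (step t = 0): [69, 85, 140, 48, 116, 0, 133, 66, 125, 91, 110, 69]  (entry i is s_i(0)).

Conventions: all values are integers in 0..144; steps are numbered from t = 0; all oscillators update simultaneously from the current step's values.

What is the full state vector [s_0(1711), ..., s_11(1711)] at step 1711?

Simulating step by step:
t=0: [69, 85, 140, 48, 116, 0, 133, 66, 125, 91, 110, 69]
t=1: [62, 71, 46, 47, 39, 52, 76, 55, 50, 55, 66, 43]
t=2: [97, 84, 77, 67, 73, 63, 87, 88, 74, 78, 73, 79]
t=3: [80, 83, 95, 98, 98, 96, 76, 87, 93, 99, 98, 96]
t=4: [92, 83, 74, 67, 66, 67, 89, 85, 73, 67, 66, 67]
t=5: [81, 87, 97, 97, 96, 96, 79, 88, 96, 98, 96, 96]
t=6: [88, 80, 71, 67, 68, 69, 88, 81, 71, 68, 68, 69]
t=7: [85, 91, 98, 99, 98, 99, 84, 91, 98, 99, 98, 99]
t=8: [82, 75, 68, 65, 65, 65, 82, 76, 68, 65, 65, 65]
t=9: [93, 96, 97, 95, 94, 94, 92, 96, 97, 95, 94, 94]
t=10: [72, 70, 69, 70, 71, 72, 72, 70, 69, 70, 71, 72]
t=11: [102, 101, 100, 101, 102, 103, 102, 101, 100, 101, 102, 103]
t=12: [60, 61, 62, 61, 60, 59, 60, 61, 62, 61, 60, 59]
t=13: [87, 88, 88, 88, 86, 85, 87, 88, 88, 88, 86, 85]
t=14: [81, 81, 81, 81, 83, 84, 81, 81, 81, 81, 83, 84]
t=15: [91, 91, 91, 90, 88, 87, 91, 91, 91, 90, 88, 87]
t=16: [76, 76, 76, 78, 80, 81, 76, 76, 76, 78, 80, 81]
t=17: [98, 98, 97, 95, 92, 91, 98, 98, 97, 95, 92, 91]
t=18: [66, 66, 68, 71, 74, 75, 66, 66, 68, 71, 74, 75]
t=19: [95, 95, 98, 101, 101, 100, 95, 95, 98, 101, 101, 100]
t=20: [71, 69, 66, 63, 62, 62, 71, 69, 66, 63, 62, 62]
t=21: [101, 99, 95, 91, 89, 89, 101, 99, 95, 91, 89, 89]
t=22: [63, 65, 70, 75, 78, 79, 63, 65, 70, 75, 78, 79]
t=23: [92, 95, 99, 99, 96, 94, 92, 95, 99, 99, 96, 94]
t=24: [73, 70, 66, 66, 68, 70, 73, 70, 66, 66, 68, 70]
t=25: [102, 100, 96, 95, 98, 99, 102, 100, 96, 95, 98, 99]
t=26: [61, 63, 68, 69, 67, 65, 61, 63, 68, 69, 67, 65]
t=27: [89, 92, 96, 98, 97, 95, 89, 92, 96, 98, 97, 95]
t=28: [77, 74, 69, 67, 68, 69, 77, 74, 69, 67, 68, 69]
t=29: [98, 99, 99, 98, 98, 99, 98, 99, 99, 98, 98, 99]
t=30: [65, 65, 65, 65, 65, 65, 65, 65, 65, 65, 65, 65]
t=31: [94, 94, 94, 94, 94, 94, 94, 94, 94, 94, 94, 94]
t=32: [72, 72, 72, 72, 72, 72, 72, 72, 72, 72, 72, 72]
t=33: [104, 104, 104, 104, 104, 104, 104, 104, 104, 104, 104, 104]
t=34: [58, 58, 58, 58, 58, 58, 58, 58, 58, 58, 58, 58]
t=35: [84, 84, 84, 84, 84, 84, 84, 84, 84, 84, 84, 84]
t=36: [87, 87, 87, 87, 87, 87, 87, 87, 87, 87, 87, 87]
t=37: [82, 82, 82, 82, 82, 82, 82, 82, 82, 82, 82, 82]
t=38: [89, 89, 89, 89, 89, 89, 89, 89, 89, 89, 89, 89]
t=39: [79, 79, 79, 79, 79, 79, 79, 79, 79, 79, 79, 79]
t=40: [94, 94, 94, 94, 94, 94, 94, 94, 94, 94, 94, 94]

Answer: [82, 82, 82, 82, 82, 82, 82, 82, 82, 82, 82, 82]
Key observation: The state at step 31, [94, 94, 94, 94, 94, 94, 94, 94, 94, 94, 94, 94], reappears at step 40: the system is in a cycle of period 9 from step 31 on.  Therefore the state at step 1711 equals the state at step 31 + ((1711 - 31) mod 9) = 37, which is [82, 82, 82, 82, 82, 82, 82, 82, 82, 82, 82, 82].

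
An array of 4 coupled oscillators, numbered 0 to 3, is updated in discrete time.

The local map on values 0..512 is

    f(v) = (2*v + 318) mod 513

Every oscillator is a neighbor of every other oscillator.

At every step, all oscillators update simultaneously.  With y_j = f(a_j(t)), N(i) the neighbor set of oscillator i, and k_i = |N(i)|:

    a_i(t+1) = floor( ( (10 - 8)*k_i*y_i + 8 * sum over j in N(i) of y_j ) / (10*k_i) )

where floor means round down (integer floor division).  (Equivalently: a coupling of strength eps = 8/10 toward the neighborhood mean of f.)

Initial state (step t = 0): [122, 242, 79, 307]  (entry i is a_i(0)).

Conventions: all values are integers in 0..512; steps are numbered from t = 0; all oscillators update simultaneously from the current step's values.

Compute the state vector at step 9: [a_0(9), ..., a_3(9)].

Simulating step by step:
t=0: [122, 242, 79, 307]
t=1: [325, 309, 297, 300]
t=2: [418, 420, 421, 421]
t=3: [132, 132, 131, 131]
t=4: [67, 67, 68, 68]
t=5: [453, 453, 452, 452]
t=6: [196, 196, 197, 197]
t=7: [198, 198, 197, 197]
t=8: [199, 199, 200, 200]
t=9: [204, 204, 203, 203]

Answer: [204, 204, 203, 203]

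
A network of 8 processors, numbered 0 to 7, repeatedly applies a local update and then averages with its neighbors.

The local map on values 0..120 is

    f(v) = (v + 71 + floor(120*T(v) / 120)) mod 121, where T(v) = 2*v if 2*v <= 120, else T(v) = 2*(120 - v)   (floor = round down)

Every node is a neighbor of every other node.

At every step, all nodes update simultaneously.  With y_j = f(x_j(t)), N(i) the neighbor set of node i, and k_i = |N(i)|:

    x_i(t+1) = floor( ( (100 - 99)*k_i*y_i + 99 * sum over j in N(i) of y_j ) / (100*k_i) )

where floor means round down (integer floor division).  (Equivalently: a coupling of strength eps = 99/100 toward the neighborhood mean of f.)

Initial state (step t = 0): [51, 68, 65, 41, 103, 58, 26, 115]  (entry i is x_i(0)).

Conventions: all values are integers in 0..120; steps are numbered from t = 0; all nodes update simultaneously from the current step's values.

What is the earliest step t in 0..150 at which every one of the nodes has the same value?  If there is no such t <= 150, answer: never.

Answer: 3
Key observation: Synchronization is absorbing here: once all nodes are equal they stay equal, and step 3 is the first all-equal step.

Derivation:
t=0: [51, 68, 65, 41, 103, 58, 26, 115]  (not all equal)
t=1: [39, 52, 52, 43, 41, 52, 49, 43]  (not all equal)
t=2: [92, 86, 86, 90, 91, 86, 88, 90]  (not all equal)
t=3: [101, 101, 101, 101, 101, 101, 101, 101]  (all equal)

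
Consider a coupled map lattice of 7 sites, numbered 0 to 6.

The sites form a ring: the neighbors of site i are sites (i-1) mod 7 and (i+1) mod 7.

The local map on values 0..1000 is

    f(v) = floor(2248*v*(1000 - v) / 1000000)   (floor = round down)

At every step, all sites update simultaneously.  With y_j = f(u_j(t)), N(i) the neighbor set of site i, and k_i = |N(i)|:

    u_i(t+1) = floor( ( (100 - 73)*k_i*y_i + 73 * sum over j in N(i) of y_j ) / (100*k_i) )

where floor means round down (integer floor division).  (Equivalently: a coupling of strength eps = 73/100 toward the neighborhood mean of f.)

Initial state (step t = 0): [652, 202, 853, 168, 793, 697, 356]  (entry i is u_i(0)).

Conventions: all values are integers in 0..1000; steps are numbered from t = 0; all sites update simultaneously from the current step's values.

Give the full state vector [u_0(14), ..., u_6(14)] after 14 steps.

Simulating step by step:
t=0: [652, 202, 853, 168, 793, 697, 356]
t=1: [457, 386, 322, 322, 387, 450, 498]
t=2: [549, 525, 505, 505, 525, 549, 557]
t=3: [556, 558, 560, 560, 558, 556, 555]
t=4: [554, 553, 553, 553, 553, 554, 554]
t=5: [555, 555, 555, 555, 555, 555, 555]
t=6: [555, 555, 555, 555, 555, 555, 555]
t=7: [555, 555, 555, 555, 555, 555, 555]
t=8: [555, 555, 555, 555, 555, 555, 555]
t=9: [555, 555, 555, 555, 555, 555, 555]
t=10: [555, 555, 555, 555, 555, 555, 555]
t=11: [555, 555, 555, 555, 555, 555, 555]
t=12: [555, 555, 555, 555, 555, 555, 555]
t=13: [555, 555, 555, 555, 555, 555, 555]
t=14: [555, 555, 555, 555, 555, 555, 555]

Answer: [555, 555, 555, 555, 555, 555, 555]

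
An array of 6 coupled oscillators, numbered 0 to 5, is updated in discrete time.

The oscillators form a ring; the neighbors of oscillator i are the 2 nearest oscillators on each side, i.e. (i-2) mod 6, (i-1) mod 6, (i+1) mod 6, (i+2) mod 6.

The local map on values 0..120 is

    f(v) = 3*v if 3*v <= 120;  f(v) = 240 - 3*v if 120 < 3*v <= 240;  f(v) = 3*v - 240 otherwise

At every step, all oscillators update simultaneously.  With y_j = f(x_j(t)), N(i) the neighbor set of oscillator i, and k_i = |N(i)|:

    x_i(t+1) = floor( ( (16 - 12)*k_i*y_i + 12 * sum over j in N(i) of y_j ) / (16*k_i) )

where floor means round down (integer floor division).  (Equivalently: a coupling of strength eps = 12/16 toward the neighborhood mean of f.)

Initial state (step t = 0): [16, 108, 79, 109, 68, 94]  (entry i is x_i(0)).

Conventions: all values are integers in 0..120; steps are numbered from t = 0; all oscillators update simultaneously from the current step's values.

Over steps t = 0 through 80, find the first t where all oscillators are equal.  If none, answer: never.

Simulating step by step:
t=0: [16, 108, 79, 109, 68, 94]  (not all equal)
t=1: [42, 54, 48, 52, 42, 58]  (not all equal)
t=2: [94, 87, 97, 87, 96, 89]  (not all equal)
t=3: [38, 31, 37, 32, 38, 31]  (not all equal)
t=4: [105, 100, 105, 101, 106, 101]  (not all equal)
t=5: [70, 66, 70, 67, 71, 67]  (not all equal)
t=6: [33, 36, 33, 35, 32, 35]  (not all equal)
t=7: [101, 103, 101, 102, 100, 102]  (not all equal)
t=8: [64, 65, 64, 64, 63, 64]  (not all equal)
t=9: [48, 47, 48, 48, 48, 48]  (not all equal)
t=10: [96, 96, 96, 96, 96, 96]  (all equal)

Answer: 10
Key observation: Synchronization is absorbing here: once all oscillators are equal they stay equal, and step 10 is the first all-equal step.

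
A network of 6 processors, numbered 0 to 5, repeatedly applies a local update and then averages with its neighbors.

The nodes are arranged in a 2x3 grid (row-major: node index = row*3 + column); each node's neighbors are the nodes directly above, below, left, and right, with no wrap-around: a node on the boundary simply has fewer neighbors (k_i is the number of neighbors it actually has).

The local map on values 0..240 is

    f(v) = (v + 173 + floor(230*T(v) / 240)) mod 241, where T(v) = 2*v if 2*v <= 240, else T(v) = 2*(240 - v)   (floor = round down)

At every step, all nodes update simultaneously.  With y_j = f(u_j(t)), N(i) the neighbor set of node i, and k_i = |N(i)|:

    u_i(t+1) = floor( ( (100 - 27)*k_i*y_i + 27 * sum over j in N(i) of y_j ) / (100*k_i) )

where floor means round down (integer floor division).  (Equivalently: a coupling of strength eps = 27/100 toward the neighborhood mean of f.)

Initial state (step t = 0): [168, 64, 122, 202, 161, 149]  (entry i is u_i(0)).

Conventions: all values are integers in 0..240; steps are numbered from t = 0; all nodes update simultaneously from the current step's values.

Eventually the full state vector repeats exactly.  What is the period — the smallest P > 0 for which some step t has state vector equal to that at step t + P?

Answer: 2
Key observation: The state at step 26, [204, 205, 205, 204, 204, 205], reappears at step 28 — and no state repeats earlier — so the cycle the system enters has period 2.

Derivation:
t=0: [168, 64, 122, 202, 161, 149]
t=1: [217, 111, 46, 182, 32, 15]
t=2: [173, 35, 79, 193, 59, 169]
t=3: [203, 69, 154, 202, 119, 208]
t=4: [195, 119, 51, 183, 76, 153]
t=5: [190, 67, 64, 212, 136, 38]
t=6: [202, 125, 108, 176, 51, 50]
t=7: [186, 52, 19, 206, 89, 67]
t=8: [199, 118, 194, 203, 176, 149]
t=9: [184, 84, 162, 208, 190, 70]
t=10: [213, 168, 43, 206, 204, 128]
t=11: [202, 214, 78, 202, 192, 59]
t=12: [204, 194, 156, 207, 203, 126]
t=13: [205, 193, 39, 202, 190, 54]
t=14: [205, 198, 73, 207, 204, 100]
t=15: [204, 203, 163, 202, 206, 209]
t=16: [205, 186, 55, 205, 203, 173]
t=17: [206, 206, 128, 204, 208, 210]
t=18: [203, 187, 78, 204, 201, 176]
t=19: [207, 211, 176, 205, 210, 217]
t=20: [201, 201, 220, 203, 198, 198]
t=21: [206, 205, 194, 205, 209, 207]
t=22: [203, 204, 211, 203, 200, 203]
t=23: [205, 204, 199, 205, 207, 204]
t=24: [204, 205, 207, 203, 202, 205]
t=25: [204, 204, 202, 205, 205, 204]
t=26: [204, 205, 205, 204, 204, 205]
t=27: [204, 204, 204, 205, 204, 204]
t=28: [204, 205, 205, 204, 204, 205]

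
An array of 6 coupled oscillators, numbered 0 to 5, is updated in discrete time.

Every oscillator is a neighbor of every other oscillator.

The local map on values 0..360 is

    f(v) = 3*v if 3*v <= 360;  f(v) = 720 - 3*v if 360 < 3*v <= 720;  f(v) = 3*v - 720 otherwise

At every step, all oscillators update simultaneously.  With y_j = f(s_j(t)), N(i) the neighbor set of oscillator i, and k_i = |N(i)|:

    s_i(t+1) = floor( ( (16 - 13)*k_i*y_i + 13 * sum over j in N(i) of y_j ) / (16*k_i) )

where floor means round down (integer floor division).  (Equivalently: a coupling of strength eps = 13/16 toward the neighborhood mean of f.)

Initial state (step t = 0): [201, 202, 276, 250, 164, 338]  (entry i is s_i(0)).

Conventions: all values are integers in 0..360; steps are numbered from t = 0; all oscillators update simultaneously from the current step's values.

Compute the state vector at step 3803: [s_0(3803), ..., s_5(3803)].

Answer: [9, 9, 9, 9, 10, 10]
Key observation: The state at step 7, [9, 9, 9, 9, 10, 10], reappears at step 11: the system is in a cycle of period 4 from step 7 on.  Therefore the state at step 3803 equals the state at step 7 + ((3803 - 7) mod 4) = 7, which is [9, 9, 9, 9, 10, 10].

Derivation:
t=0: [201, 202, 276, 250, 164, 338]
t=1: [147, 147, 147, 145, 150, 152]
t=2: [276, 276, 276, 276, 275, 275]
t=3: [107, 107, 107, 107, 106, 106]
t=4: [320, 320, 320, 320, 319, 319]
t=5: [239, 239, 239, 239, 238, 238]
t=6: [3, 3, 3, 3, 4, 4]
t=7: [9, 9, 9, 9, 10, 10]
t=8: [27, 27, 27, 27, 28, 28]
t=9: [81, 81, 81, 81, 82, 82]
t=10: [243, 243, 243, 243, 244, 244]
t=11: [9, 9, 9, 9, 10, 10]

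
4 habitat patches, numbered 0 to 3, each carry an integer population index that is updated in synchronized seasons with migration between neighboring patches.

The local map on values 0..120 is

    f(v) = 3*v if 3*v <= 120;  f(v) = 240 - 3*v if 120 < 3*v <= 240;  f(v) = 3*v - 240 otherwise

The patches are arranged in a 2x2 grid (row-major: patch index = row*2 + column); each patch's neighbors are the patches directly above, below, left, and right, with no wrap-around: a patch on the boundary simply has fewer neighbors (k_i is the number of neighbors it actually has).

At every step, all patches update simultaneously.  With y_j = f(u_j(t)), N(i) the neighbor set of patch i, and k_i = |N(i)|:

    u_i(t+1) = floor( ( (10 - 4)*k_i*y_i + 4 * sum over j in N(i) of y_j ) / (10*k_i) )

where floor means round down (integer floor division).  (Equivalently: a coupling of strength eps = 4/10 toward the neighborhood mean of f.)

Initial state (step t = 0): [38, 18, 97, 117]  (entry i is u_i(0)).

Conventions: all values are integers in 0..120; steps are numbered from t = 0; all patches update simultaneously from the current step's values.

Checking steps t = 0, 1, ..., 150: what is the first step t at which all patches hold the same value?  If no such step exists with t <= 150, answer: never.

Simulating step by step:
t=0: [38, 18, 97, 117]  (not all equal)
t=1: [89, 77, 75, 87]  (not all equal)
t=2: [21, 15, 18, 17]  (not all equal)
t=3: [57, 49, 55, 50]  (not all equal)
t=4: [75, 87, 76, 87]  (not all equal)
t=5: [15, 19, 14, 19]  (not all equal)
t=6: [46, 54, 45, 54]  (not all equal)
t=7: [97, 82, 99, 83]  (not all equal)
t=8: [43, 15, 46, 18]  (not all equal)
t=9: [96, 60, 94, 61]  (not all equal)
t=10: [49, 57, 46, 54]  (not all equal)
t=11: [90, 75, 95, 81]  (not all equal)
t=12: [30, 15, 33, 13]  (not all equal)
t=13: [82, 52, 85, 52]  (not all equal)
t=14: [23, 68, 27, 70]  (not all equal)
t=15: [64, 41, 68, 41]  (not all equal)
t=16: [59, 103, 54, 100]  (not all equal)
t=17: [67, 66, 71, 65]  (not all equal)
t=18: [37, 42, 33, 40]  (not all equal)
t=19: [109, 114, 105, 114]  (not all equal)
t=20: [87, 99, 82, 96]  (not all equal)
t=21: [25, 48, 17, 41]  (not all equal)
t=22: [74, 96, 69, 99]  (not all equal)
t=23: [27, 43, 34, 50]  (not all equal)
t=24: [91, 100, 95, 96]  (not all equal)
t=25: [40, 52, 43, 49]  (not all equal)
t=26: [111, 93, 109, 94]  (not all equal)
t=27: [81, 50, 79, 50]  (not all equal)
t=28: [20, 72, 20, 72]  (not all equal)
t=29: [52, 31, 52, 31]  (not all equal)
t=30: [85, 91, 85, 91]  (not all equal)
t=31: [18, 29, 18, 29]  (not all equal)
t=32: [60, 80, 60, 80]  (not all equal)
t=33: [48, 12, 48, 12]  (not all equal)
t=34: [84, 48, 84, 48]  (not all equal)
t=35: [28, 79, 28, 79]  (not all equal)
t=36: [67, 19, 67, 19]  (not all equal)
t=37: [42, 53, 42, 53]  (not all equal)
t=38: [107, 87, 107, 87]  (not all equal)
t=39: [69, 33, 69, 33]  (not all equal)
t=40: [46, 85, 46, 85]  (not all equal)
t=41: [84, 32, 84, 32]  (not all equal)
t=42: [28, 79, 28, 79]  (not all equal)

Answer: never
Key observation: The state at step 35 reappears at step 42 — the system is in a cycle of period 7 from step 35 on.  No step 0..42 is synchronized, and the cycle repeats forever, so no step up to 150 (or ever) has all patches equal.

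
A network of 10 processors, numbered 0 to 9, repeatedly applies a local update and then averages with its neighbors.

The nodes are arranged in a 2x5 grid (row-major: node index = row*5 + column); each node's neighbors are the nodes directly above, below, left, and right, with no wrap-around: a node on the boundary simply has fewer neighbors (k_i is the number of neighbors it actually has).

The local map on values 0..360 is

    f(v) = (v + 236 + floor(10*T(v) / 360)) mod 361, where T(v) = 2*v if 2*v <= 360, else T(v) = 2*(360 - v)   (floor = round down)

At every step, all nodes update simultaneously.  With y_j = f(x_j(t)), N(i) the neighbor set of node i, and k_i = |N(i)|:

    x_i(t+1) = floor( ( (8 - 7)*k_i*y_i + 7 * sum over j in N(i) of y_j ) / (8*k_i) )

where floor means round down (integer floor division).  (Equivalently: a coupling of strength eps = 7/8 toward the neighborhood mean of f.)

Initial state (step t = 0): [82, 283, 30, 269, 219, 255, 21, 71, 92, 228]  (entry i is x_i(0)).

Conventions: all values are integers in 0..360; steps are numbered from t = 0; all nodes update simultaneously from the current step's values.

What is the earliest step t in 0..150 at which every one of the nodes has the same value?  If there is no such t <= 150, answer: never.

Simulating step by step:
t=0: [82, 283, 30, 269, 219, 255, 21, 71, 92, 228]  (not all equal)
t=1: [170, 267, 214, 223, 125, 270, 209, 289, 207, 203]  (not all equal)
t=2: [136, 89, 134, 69, 84, 82, 146, 102, 115, 52]  (not all equal)
t=3: [287, 59, 287, 241, 302, 60, 293, 160, 319, 334]  (not all equal)
t=4: [281, 183, 155, 173, 167, 184, 208, 160, 133, 190]  (not all equal)
t=5: [79, 92, 53, 37, 63, 118, 63, 47, 52, 38]  (not all equal)
t=6: [343, 307, 296, 291, 278, 316, 323, 293, 280, 293]  (not all equal)
t=7: [192, 195, 174, 164, 168, 207, 184, 176, 168, 159]  (not all equal)
t=8: [83, 68, 61, 53, 45, 74, 75, 59, 50, 50]  (not all equal)
t=9: [312, 311, 298, 290, 288, 318, 307, 300, 291, 285]  (not all equal)
t=10: [191, 183, 177, 170, 166, 187, 186, 176, 169, 167]  (not all equal)
t=11: [69, 68, 60, 54, 52, 72, 66, 61, 54, 51]  (not all equal)
t=12: [309, 304, 299, 293, 290, 307, 306, 299, 293, 291]  (not all equal)
t=13: [183, 182, 176, 171, 169, 184, 181, 177, 172, 169]  (not all equal)
t=14: [67, 64, 60, 56, 53, 66, 65, 60, 56, 54]  (not all equal)
t=15: [304, 303, 299, 295, 293, 305, 302, 299, 295, 293]  (not all equal)
t=16: [182, 179, 177, 173, 171, 181, 180, 176, 173, 171]  (not all equal)
t=17: [64, 63, 60, 57, 55, 65, 62, 60, 57, 55]  (not all equal)
t=18: [303, 301, 299, 296, 294, 302, 301, 298, 296, 294]  (not all equal)
t=19: [179, 179, 176, 174, 172, 180, 178, 176, 174, 172]  (not all equal)
t=20: [63, 61, 60, 58, 56, 62, 62, 60, 58, 56]  (not all equal)
t=21: [300, 300, 298, 297, 295, 301, 300, 299, 297, 295]  (not all equal)
t=22: [178, 177, 176, 174, 173, 178, 178, 176, 175, 173]  (not all equal)
t=23: [61, 61, 59, 58, 57, 62, 61, 60, 58, 57]  (not all equal)
t=24: [300, 299, 298, 297, 296, 300, 300, 298, 297, 296]  (not all equal)
t=25: [177, 177, 176, 175, 174, 178, 177, 176, 175, 174]  (not all equal)
t=26: [61, 60, 60, 59, 58, 61, 61, 60, 59, 58]  (not all equal)
t=27: [299, 299, 298, 298, 297, 300, 299, 299, 298, 297]  (not all equal)
t=28: [177, 176, 176, 175, 175, 177, 177, 176, 176, 175]  (not all equal)
t=29: [60, 60, 59, 59, 59, 61, 60, 60, 59, 59]  (not all equal)
t=30: [299, 298, 298, 298, 298, 299, 299, 298, 298, 298]  (not all equal)
t=31: [176, 176, 176, 176, 176, 177, 176, 176, 176, 176]  (not all equal)
t=32: [60, 60, 60, 60, 60, 60, 60, 60, 60, 60]  (all equal)

Answer: 32
Key observation: Synchronization is absorbing here: once all nodes are equal they stay equal, and step 32 is the first all-equal step.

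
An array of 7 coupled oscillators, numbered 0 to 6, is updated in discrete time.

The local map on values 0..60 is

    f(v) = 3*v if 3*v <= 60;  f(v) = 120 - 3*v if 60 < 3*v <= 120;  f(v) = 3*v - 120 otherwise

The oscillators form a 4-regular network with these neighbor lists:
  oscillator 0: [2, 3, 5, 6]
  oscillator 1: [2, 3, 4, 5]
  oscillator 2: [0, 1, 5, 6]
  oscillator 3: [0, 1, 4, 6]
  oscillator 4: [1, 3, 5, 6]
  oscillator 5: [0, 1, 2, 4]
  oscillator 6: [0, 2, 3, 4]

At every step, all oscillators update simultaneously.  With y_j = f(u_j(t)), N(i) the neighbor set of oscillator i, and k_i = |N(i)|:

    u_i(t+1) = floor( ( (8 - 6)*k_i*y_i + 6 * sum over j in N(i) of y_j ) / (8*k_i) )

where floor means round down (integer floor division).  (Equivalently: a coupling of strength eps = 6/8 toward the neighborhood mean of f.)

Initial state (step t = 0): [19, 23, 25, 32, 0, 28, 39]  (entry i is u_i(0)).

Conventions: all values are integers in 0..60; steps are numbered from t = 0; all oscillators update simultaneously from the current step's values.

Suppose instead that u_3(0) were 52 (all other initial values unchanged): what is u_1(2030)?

Simulating step by step:
t=0: [19, 23, 25, 52, 0, 28, 39]
t=1: [36, 34, 38, 29, 23, 37, 26]
t=2: [19, 23, 16, 31, 31, 18, 29]
t=3: [44, 42, 48, 38, 37, 47, 38]
t=4: [13, 12, 14, 7, 9, 14, 11]
t=5: [35, 33, 38, 30, 31, 37, 32]
t=6: [16, 18, 14, 23, 22, 15, 20]
t=7: [49, 49, 49, 53, 52, 48, 51]
t=8: [29, 30, 27, 32, 32, 27, 32]
t=9: [31, 31, 33, 26, 27, 33, 28]
t=10: [29, 29, 26, 34, 33, 26, 33]
t=11: [31, 31, 34, 24, 26, 34, 26]
t=12: [30, 30, 25, 37, 35, 25, 35]
t=13: [28, 28, 33, 19, 22, 33, 22]
t=14: [37, 37, 32, 48, 45, 32, 45]
t=15: [18, 18, 16, 15, 17, 16, 17]
t=16: [49, 49, 50, 50, 49, 50, 49]
t=17: [28, 28, 28, 27, 28, 28, 28]
t=18: [36, 36, 36, 36, 36, 36, 36]
t=19: [12, 12, 12, 12, 12, 12, 12]
t=20: [36, 36, 36, 36, 36, 36, 36]

Answer: u_1(2030) = 36
Key observation: The state at step 18, [36, 36, 36, 36, 36, 36, 36], reappears at step 20: the system is in a cycle of period 2 from step 18 on.  Therefore the state at step 2030 equals the state at step 18 + ((2030 - 18) mod 2) = 18, which is [36, 36, 36, 36, 36, 36, 36].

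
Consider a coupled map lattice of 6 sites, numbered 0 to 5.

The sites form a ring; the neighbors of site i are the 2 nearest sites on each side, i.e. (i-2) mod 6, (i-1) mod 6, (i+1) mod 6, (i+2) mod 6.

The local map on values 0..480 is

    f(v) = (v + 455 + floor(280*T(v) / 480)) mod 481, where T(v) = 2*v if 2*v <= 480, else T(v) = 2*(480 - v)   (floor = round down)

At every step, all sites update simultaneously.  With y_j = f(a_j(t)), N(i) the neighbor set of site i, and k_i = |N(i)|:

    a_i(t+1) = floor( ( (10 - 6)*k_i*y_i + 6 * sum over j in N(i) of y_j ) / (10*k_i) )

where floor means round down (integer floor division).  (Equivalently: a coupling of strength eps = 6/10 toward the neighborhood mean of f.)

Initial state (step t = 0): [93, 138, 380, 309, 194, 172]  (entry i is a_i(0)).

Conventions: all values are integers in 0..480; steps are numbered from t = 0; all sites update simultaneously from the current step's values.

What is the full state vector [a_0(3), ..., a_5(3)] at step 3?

Answer: [263, 218, 214, 227, 215, 218]

Derivation:
t=0: [93, 138, 380, 309, 194, 172]
t=1: [292, 258, 314, 222, 306, 264]
t=2: [4, 74, 70, 185, 71, 74]
t=3: [263, 218, 214, 227, 215, 218]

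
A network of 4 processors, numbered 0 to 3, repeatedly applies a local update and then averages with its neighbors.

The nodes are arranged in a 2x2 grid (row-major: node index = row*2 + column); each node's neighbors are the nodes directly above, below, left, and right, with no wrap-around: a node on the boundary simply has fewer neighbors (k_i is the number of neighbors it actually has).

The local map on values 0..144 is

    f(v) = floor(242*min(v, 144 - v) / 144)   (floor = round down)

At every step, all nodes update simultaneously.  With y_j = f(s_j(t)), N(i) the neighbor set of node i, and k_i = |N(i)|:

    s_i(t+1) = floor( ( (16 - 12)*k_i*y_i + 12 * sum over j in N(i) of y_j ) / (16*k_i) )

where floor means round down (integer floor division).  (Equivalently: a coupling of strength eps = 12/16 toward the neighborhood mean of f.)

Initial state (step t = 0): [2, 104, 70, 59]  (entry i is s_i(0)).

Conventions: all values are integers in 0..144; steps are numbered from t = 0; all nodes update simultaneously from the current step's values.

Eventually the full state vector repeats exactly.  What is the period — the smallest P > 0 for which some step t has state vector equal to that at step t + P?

Answer: 9
Key observation: The state at step 18, [104, 104, 104, 104], reappears at step 27 — and no state repeats earlier — so the cycle the system enters has period 9.

Derivation:
t=0: [2, 104, 70, 59]
t=1: [69, 55, 67, 93]
t=2: [105, 98, 103, 97]
t=3: [70, 72, 70, 73]
t=4: [118, 118, 117, 119]
t=5: [43, 42, 43, 43]
t=6: [71, 71, 72, 71]
t=7: [119, 119, 119, 119]
t=8: [42, 42, 42, 42]
t=9: [70, 70, 70, 70]
t=10: [117, 117, 117, 117]
t=11: [45, 45, 45, 45]
t=12: [75, 75, 75, 75]
t=13: [115, 115, 115, 115]
t=14: [48, 48, 48, 48]
t=15: [80, 80, 80, 80]
t=16: [107, 107, 107, 107]
t=17: [62, 62, 62, 62]
t=18: [104, 104, 104, 104]
t=19: [67, 67, 67, 67]
t=20: [112, 112, 112, 112]
t=21: [53, 53, 53, 53]
t=22: [89, 89, 89, 89]
t=23: [92, 92, 92, 92]
t=24: [87, 87, 87, 87]
t=25: [95, 95, 95, 95]
t=26: [82, 82, 82, 82]
t=27: [104, 104, 104, 104]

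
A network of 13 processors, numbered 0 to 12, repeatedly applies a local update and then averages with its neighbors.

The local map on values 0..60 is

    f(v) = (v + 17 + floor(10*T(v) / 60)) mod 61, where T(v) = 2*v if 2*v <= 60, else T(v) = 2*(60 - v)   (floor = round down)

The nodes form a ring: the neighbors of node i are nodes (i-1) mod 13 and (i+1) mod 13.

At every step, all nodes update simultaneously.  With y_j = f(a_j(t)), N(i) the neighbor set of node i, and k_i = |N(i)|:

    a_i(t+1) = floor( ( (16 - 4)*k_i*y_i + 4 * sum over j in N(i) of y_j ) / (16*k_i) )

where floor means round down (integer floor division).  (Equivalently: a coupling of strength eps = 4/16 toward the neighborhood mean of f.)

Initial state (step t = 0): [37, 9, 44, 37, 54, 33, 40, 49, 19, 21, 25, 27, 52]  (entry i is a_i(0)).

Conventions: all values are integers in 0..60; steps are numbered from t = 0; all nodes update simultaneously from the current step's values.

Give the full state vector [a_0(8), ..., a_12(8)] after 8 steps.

Simulating step by step:
t=0: [37, 9, 44, 37, 54, 33, 40, 49, 19, 21, 25, 27, 52]
t=1: [4, 22, 7, 2, 16, 46, 9, 11, 38, 45, 49, 47, 14]
t=2: [26, 40, 27, 22, 31, 12, 26, 27, 5, 5, 7, 10, 29]
t=3: [45, 14, 45, 48, 52, 38, 49, 49, 26, 23, 26, 32, 51]
t=4: [10, 27, 9, 8, 8, 3, 7, 13, 45, 48, 51, 51, 15]
t=5: [33, 47, 31, 27, 26, 22, 26, 29, 9, 8, 9, 13, 32]
t=6: [52, 19, 50, 53, 50, 47, 50, 51, 32, 27, 29, 36, 55]
t=7: [14, 33, 13, 10, 9, 7, 8, 15, 51, 53, 47, 8, 10]
t=8: [37, 52, 36, 30, 28, 26, 28, 32, 13, 10, 10, 24, 30]

Answer: [37, 52, 36, 30, 28, 26, 28, 32, 13, 10, 10, 24, 30]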